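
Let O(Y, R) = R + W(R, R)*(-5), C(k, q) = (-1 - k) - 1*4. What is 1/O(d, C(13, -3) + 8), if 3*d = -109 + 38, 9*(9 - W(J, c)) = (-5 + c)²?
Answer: 1/70 ≈ 0.014286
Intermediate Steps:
W(J, c) = 9 - (-5 + c)²/9
C(k, q) = -5 - k (C(k, q) = (-1 - k) - 4 = -5 - k)
d = -71/3 (d = (-109 + 38)/3 = (⅓)*(-71) = -71/3 ≈ -23.667)
O(Y, R) = -45 + R + 5*(-5 + R)²/9 (O(Y, R) = R + (9 - (-5 + R)²/9)*(-5) = R + (-45 + 5*(-5 + R)²/9) = -45 + R + 5*(-5 + R)²/9)
1/O(d, C(13, -3) + 8) = 1/(-280/9 - 41*((-5 - 1*13) + 8)/9 + 5*((-5 - 1*13) + 8)²/9) = 1/(-280/9 - 41*((-5 - 13) + 8)/9 + 5*((-5 - 13) + 8)²/9) = 1/(-280/9 - 41*(-18 + 8)/9 + 5*(-18 + 8)²/9) = 1/(-280/9 - 41/9*(-10) + (5/9)*(-10)²) = 1/(-280/9 + 410/9 + (5/9)*100) = 1/(-280/9 + 410/9 + 500/9) = 1/70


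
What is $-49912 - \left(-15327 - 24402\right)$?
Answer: $-10183$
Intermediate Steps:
$-49912 - \left(-15327 - 24402\right) = -49912 - -39729 = -49912 + 39729 = -10183$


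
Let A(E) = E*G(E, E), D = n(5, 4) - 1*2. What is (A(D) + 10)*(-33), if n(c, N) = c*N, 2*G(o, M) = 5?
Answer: -1815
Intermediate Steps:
G(o, M) = 5/2 (G(o, M) = (1/2)*5 = 5/2)
n(c, N) = N*c
D = 18 (D = 4*5 - 1*2 = 20 - 2 = 18)
A(E) = 5*E/2 (A(E) = E*(5/2) = 5*E/2)
(A(D) + 10)*(-33) = ((5/2)*18 + 10)*(-33) = (45 + 10)*(-33) = 55*(-33) = -1815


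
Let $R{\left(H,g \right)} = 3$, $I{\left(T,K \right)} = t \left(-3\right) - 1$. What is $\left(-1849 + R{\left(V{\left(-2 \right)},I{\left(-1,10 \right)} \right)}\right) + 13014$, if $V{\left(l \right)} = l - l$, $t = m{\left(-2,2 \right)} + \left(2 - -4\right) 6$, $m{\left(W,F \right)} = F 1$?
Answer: $11168$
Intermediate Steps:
$m{\left(W,F \right)} = F$
$t = 38$ ($t = 2 + \left(2 - -4\right) 6 = 2 + \left(2 + 4\right) 6 = 2 + 6 \cdot 6 = 2 + 36 = 38$)
$V{\left(l \right)} = 0$
$I{\left(T,K \right)} = -115$ ($I{\left(T,K \right)} = 38 \left(-3\right) - 1 = -114 - 1 = -115$)
$\left(-1849 + R{\left(V{\left(-2 \right)},I{\left(-1,10 \right)} \right)}\right) + 13014 = \left(-1849 + 3\right) + 13014 = -1846 + 13014 = 11168$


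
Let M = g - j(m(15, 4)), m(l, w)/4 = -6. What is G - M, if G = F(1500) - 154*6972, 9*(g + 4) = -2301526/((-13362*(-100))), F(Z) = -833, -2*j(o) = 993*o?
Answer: -6389312402137/6012900 ≈ -1.0626e+6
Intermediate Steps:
m(l, w) = -24 (m(l, w) = 4*(-6) = -24)
j(o) = -993*o/2
g = -25202363/6012900 (g = -4 + (-2301526/((-13362*(-100))))/9 = -4 + (-2301526/1336200)/9 = -4 + (-2301526*1/1336200)/9 = -4 + (⅑)*(-1150763/668100) = -4 - 1150763/6012900 = -25202363/6012900 ≈ -4.1914)
M = -71674918763/6012900 (M = -25202363/6012900 - (-993)*(-24)/2 = -25202363/6012900 - 1*11916 = -25202363/6012900 - 11916 = -71674918763/6012900 ≈ -11920.)
G = -1074521 (G = -833 - 154*6972 = -833 - 1*1073688 = -833 - 1073688 = -1074521)
G - M = -1074521 - 1*(-71674918763/6012900) = -1074521 + 71674918763/6012900 = -6389312402137/6012900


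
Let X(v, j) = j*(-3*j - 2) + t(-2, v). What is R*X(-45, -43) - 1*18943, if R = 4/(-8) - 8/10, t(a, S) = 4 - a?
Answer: -23703/2 ≈ -11852.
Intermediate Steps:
X(v, j) = 6 + j*(-2 - 3*j) (X(v, j) = j*(-3*j - 2) + (4 - 1*(-2)) = j*(-2 - 3*j) + (4 + 2) = j*(-2 - 3*j) + 6 = 6 + j*(-2 - 3*j))
R = -13/10 (R = 4*(-⅛) - 8*⅒ = -½ - ⅘ = -13/10 ≈ -1.3000)
R*X(-45, -43) - 1*18943 = -13*(6 - 3*(-43)² - 2*(-43))/10 - 1*18943 = -13*(6 - 3*1849 + 86)/10 - 18943 = -13*(6 - 5547 + 86)/10 - 18943 = -13/10*(-5455) - 18943 = 14183/2 - 18943 = -23703/2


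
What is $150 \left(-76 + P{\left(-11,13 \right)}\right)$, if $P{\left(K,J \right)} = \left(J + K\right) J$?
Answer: $-7500$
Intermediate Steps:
$P{\left(K,J \right)} = J \left(J + K\right)$
$150 \left(-76 + P{\left(-11,13 \right)}\right) = 150 \left(-76 + 13 \left(13 - 11\right)\right) = 150 \left(-76 + 13 \cdot 2\right) = 150 \left(-76 + 26\right) = 150 \left(-50\right) = -7500$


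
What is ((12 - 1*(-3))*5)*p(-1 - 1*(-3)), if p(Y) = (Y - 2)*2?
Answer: 0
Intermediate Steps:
p(Y) = -4 + 2*Y (p(Y) = (-2 + Y)*2 = -4 + 2*Y)
((12 - 1*(-3))*5)*p(-1 - 1*(-3)) = ((12 - 1*(-3))*5)*(-4 + 2*(-1 - 1*(-3))) = ((12 + 3)*5)*(-4 + 2*(-1 + 3)) = (15*5)*(-4 + 2*2) = 75*(-4 + 4) = 75*0 = 0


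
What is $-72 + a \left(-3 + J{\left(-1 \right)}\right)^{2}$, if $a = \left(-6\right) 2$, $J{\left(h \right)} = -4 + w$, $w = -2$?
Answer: $-1044$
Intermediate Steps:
$J{\left(h \right)} = -6$ ($J{\left(h \right)} = -4 - 2 = -6$)
$a = -12$
$-72 + a \left(-3 + J{\left(-1 \right)}\right)^{2} = -72 - 12 \left(-3 - 6\right)^{2} = -72 - 12 \left(-9\right)^{2} = -72 - 972 = -1044$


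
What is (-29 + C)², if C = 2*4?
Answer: 441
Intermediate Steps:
C = 8
(-29 + C)² = (-29 + 8)² = (-21)² = 441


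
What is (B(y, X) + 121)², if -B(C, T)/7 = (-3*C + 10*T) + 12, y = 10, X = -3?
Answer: 208849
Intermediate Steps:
B(C, T) = -84 - 70*T + 21*C (B(C, T) = -7*((-3*C + 10*T) + 12) = -7*(12 - 3*C + 10*T) = -84 - 70*T + 21*C)
(B(y, X) + 121)² = ((-84 - 70*(-3) + 21*10) + 121)² = ((-84 + 210 + 210) + 121)² = (336 + 121)² = 457² = 208849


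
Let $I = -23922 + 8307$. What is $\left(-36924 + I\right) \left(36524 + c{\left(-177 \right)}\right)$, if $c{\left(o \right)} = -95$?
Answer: $-1913943231$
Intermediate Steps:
$I = -15615$
$\left(-36924 + I\right) \left(36524 + c{\left(-177 \right)}\right) = \left(-36924 - 15615\right) \left(36524 - 95\right) = \left(-52539\right) 36429 = -1913943231$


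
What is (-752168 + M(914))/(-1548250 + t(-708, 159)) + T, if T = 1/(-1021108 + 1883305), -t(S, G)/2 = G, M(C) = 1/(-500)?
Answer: 46322753099171/95369334564000 ≈ 0.48572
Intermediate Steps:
M(C) = -1/500
t(S, G) = -2*G
T = 1/862197 ≈ 1.1598e-6
(-752168 + M(914))/(-1548250 + t(-708, 159)) + T = (-752168 - 1/500)/(-1548250 - 2*159) + 1/862197 = -376084001/(500*(-1548250 - 318)) + 1/862197 = -376084001/500/(-1548568) + 1/862197 = -376084001/500*(-1/1548568) + 1/862197 = 376084001/774284000 + 1/862197 = 46322753099171/95369334564000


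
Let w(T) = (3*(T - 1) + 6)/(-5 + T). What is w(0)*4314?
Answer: -12942/5 ≈ -2588.4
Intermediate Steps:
w(T) = (3 + 3*T)/(-5 + T) (w(T) = (3*(-1 + T) + 6)/(-5 + T) = ((-3 + 3*T) + 6)/(-5 + T) = (3 + 3*T)/(-5 + T))
w(0)*4314 = (3*(1 + 0)/(-5 + 0))*4314 = (3*1/(-5))*4314 = (3*(-⅕)*1)*4314 = -⅗*4314 = -12942/5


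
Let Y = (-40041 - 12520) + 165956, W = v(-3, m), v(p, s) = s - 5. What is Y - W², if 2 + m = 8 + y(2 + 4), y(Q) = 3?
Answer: 113379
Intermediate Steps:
m = 9 (m = -2 + (8 + 3) = -2 + 11 = 9)
v(p, s) = -5 + s
W = 4 (W = -5 + 9 = 4)
Y = 113395 (Y = -52561 + 165956 = 113395)
Y - W² = 113395 - 1*4² = 113395 - 1*16 = 113395 - 16 = 113379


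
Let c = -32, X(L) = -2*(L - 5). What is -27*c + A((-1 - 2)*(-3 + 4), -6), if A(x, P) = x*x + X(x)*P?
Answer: 777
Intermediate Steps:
X(L) = 10 - 2*L (X(L) = -2*(-5 + L) = 10 - 2*L)
A(x, P) = x**2 + P*(10 - 2*x) (A(x, P) = x*x + (10 - 2*x)*P = x**2 + P*(10 - 2*x))
-27*c + A((-1 - 2)*(-3 + 4), -6) = -27*(-32) + (((-1 - 2)*(-3 + 4))**2 - 2*(-6)*(-5 + (-1 - 2)*(-3 + 4))) = 864 + ((-3*1)**2 - 2*(-6)*(-5 - 3*1)) = 864 + ((-3)**2 - 2*(-6)*(-5 - 3)) = 864 + (9 - 2*(-6)*(-8)) = 864 + (9 - 96) = 864 - 87 = 777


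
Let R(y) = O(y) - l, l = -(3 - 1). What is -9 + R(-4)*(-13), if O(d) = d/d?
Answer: -48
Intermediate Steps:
O(d) = 1
l = -2 (l = -1*2 = -2)
R(y) = 3 (R(y) = 1 - 1*(-2) = 1 + 2 = 3)
-9 + R(-4)*(-13) = -9 + 3*(-13) = -9 - 39 = -48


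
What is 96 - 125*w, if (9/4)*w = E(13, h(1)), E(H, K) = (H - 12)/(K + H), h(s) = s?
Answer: 5798/63 ≈ 92.032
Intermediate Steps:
E(H, K) = (-12 + H)/(H + K)
w = 2/63 (w = 4*((-12 + 13)/(13 + 1))/9 = 4*(1/14)/9 = 4*((1/14)*1)/9 = (4/9)*(1/14) = 2/63 ≈ 0.031746)
96 - 125*w = 96 - 125*2/63 = 96 - 250/63 = 5798/63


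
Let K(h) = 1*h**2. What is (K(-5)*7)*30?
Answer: 5250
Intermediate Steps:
K(h) = h**2
(K(-5)*7)*30 = ((-5)**2*7)*30 = (25*7)*30 = 175*30 = 5250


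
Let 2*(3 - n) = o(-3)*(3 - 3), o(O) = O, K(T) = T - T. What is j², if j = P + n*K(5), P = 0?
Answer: 0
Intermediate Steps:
K(T) = 0
n = 3 (n = 3 - (-3)*(3 - 3)/2 = 3 - (-3)*0/2 = 3 - ½*0 = 3 + 0 = 3)
j = 0 (j = 0 + 3*0 = 0 + 0 = 0)
j² = 0² = 0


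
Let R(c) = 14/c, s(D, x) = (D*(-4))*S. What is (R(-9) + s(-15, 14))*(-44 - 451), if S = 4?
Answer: -118030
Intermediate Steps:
s(D, x) = -16*D (s(D, x) = (D*(-4))*4 = -4*D*4 = -16*D)
(R(-9) + s(-15, 14))*(-44 - 451) = (14/(-9) - 16*(-15))*(-44 - 451) = (14*(-1/9) + 240)*(-495) = (-14/9 + 240)*(-495) = (2146/9)*(-495) = -118030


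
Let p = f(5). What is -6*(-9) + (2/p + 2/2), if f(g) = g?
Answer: 277/5 ≈ 55.400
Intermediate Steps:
p = 5
-6*(-9) + (2/p + 2/2) = -6*(-9) + (2/5 + 2/2) = 54 + (2*(⅕) + 2*(½)) = 54 + (⅖ + 1) = 54 + 7/5 = 277/5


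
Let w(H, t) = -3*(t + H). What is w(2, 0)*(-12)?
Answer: 72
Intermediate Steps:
w(H, t) = -3*H - 3*t (w(H, t) = -3*(H + t) = -3*H - 3*t)
w(2, 0)*(-12) = (-3*2 - 3*0)*(-12) = (-6 + 0)*(-12) = -6*(-12) = 72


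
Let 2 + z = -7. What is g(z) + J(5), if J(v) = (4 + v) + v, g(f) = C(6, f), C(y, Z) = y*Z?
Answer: -40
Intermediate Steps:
z = -9 (z = -2 - 7 = -9)
C(y, Z) = Z*y
g(f) = 6*f (g(f) = f*6 = 6*f)
J(v) = 4 + 2*v
g(z) + J(5) = 6*(-9) + (4 + 2*5) = -54 + (4 + 10) = -54 + 14 = -40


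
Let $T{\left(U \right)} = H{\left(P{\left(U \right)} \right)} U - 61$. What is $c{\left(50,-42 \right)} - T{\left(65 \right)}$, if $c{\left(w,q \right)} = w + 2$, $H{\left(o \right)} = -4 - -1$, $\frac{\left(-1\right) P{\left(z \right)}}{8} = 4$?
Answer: $308$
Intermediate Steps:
$P{\left(z \right)} = -32$ ($P{\left(z \right)} = \left(-8\right) 4 = -32$)
$H{\left(o \right)} = -3$ ($H{\left(o \right)} = -4 + 1 = -3$)
$T{\left(U \right)} = -61 - 3 U$ ($T{\left(U \right)} = - 3 U - 61 = -61 - 3 U$)
$c{\left(w,q \right)} = 2 + w$
$c{\left(50,-42 \right)} - T{\left(65 \right)} = \left(2 + 50\right) - \left(-61 - 195\right) = 52 - \left(-61 - 195\right) = 52 - -256 = 52 + 256 = 308$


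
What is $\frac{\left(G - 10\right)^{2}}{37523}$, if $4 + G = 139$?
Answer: $\frac{15625}{37523} \approx 0.41641$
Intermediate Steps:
$G = 135$ ($G = -4 + 139 = 135$)
$\frac{\left(G - 10\right)^{2}}{37523} = \frac{\left(135 - 10\right)^{2}}{37523} = 125^{2} \cdot \frac{1}{37523} = 15625 \cdot \frac{1}{37523} = \frac{15625}{37523}$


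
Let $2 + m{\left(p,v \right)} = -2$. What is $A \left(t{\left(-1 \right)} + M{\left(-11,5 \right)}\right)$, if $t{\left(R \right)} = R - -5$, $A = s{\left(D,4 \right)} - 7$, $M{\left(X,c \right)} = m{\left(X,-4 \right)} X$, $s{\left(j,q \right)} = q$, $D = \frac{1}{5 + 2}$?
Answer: $-144$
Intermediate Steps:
$D = \frac{1}{7} \approx 0.14286$
$m{\left(p,v \right)} = -4$ ($m{\left(p,v \right)} = -2 - 2 = -4$)
$M{\left(X,c \right)} = - 4 X$
$A = -3$ ($A = 4 - 7 = -3$)
$t{\left(R \right)} = 5 + R$ ($t{\left(R \right)} = R + 5 = 5 + R$)
$A \left(t{\left(-1 \right)} + M{\left(-11,5 \right)}\right) = - 3 \left(\left(5 - 1\right) - -44\right) = - 3 \left(4 + 44\right) = \left(-3\right) 48 = -144$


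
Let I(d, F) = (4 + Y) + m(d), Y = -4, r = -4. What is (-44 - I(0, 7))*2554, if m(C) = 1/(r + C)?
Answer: -223475/2 ≈ -1.1174e+5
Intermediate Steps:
m(C) = 1/(-4 + C)
I(d, F) = 1/(-4 + d) (I(d, F) = (4 - 4) + 1/(-4 + d) = 0 + 1/(-4 + d) = 1/(-4 + d))
(-44 - I(0, 7))*2554 = (-44 - 1/(-4 + 0))*2554 = (-44 - 1/(-4))*2554 = (-44 - 1*(-¼))*2554 = (-44 + ¼)*2554 = -175/4*2554 = -223475/2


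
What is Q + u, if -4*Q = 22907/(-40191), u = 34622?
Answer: 5565994115/160764 ≈ 34622.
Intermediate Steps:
Q = 22907/160764 (Q = -22907/(4*(-40191)) = -22907*(-1)/(4*40191) = -¼*(-22907/40191) = 22907/160764 ≈ 0.14249)
Q + u = 22907/160764 + 34622 = 5565994115/160764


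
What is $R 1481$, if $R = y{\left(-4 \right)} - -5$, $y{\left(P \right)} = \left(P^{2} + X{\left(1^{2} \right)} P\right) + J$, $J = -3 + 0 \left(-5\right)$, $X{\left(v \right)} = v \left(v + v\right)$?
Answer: $14810$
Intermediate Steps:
$X{\left(v \right)} = 2 v^{2}$ ($X{\left(v \right)} = v 2 v = 2 v^{2}$)
$J = -3$ ($J = -3 + 0 = -3$)
$y{\left(P \right)} = -3 + P^{2} + 2 P$ ($y{\left(P \right)} = \left(P^{2} + 2 \left(1^{2}\right)^{2} P\right) - 3 = \left(P^{2} + 2 \cdot 1^{2} P\right) - 3 = \left(P^{2} + 2 \cdot 1 P\right) - 3 = \left(P^{2} + 2 P\right) - 3 = -3 + P^{2} + 2 P$)
$R = 10$ ($R = \left(-3 + \left(-4\right)^{2} + 2 \left(-4\right)\right) - -5 = \left(-3 + 16 - 8\right) + 5 = 5 + 5 = 10$)
$R 1481 = 10 \cdot 1481 = 14810$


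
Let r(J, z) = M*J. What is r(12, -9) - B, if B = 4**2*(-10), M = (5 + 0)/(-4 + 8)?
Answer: 175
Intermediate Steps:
M = 5/4 ≈ 1.2500
r(J, z) = 5*J/4
B = -160 (B = 16*(-10) = -160)
r(12, -9) - B = (5/4)*12 - 1*(-160) = 15 + 160 = 175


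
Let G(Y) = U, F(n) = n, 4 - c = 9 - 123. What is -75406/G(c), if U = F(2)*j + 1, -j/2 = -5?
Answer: -75406/21 ≈ -3590.8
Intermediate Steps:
j = 10 (j = -2*(-5) = 10)
c = 118 (c = 4 - (9 - 123) = 4 - 1*(-114) = 4 + 114 = 118)
U = 21 (U = 2*10 + 1 = 20 + 1 = 21)
G(Y) = 21
-75406/G(c) = -75406/21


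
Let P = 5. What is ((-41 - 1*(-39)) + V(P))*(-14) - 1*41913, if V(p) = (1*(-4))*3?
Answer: -41717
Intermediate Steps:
V(p) = -12 (V(p) = -4*3 = -12)
((-41 - 1*(-39)) + V(P))*(-14) - 1*41913 = ((-41 - 1*(-39)) - 12)*(-14) - 1*41913 = ((-41 + 39) - 12)*(-14) - 41913 = (-2 - 12)*(-14) - 41913 = -14*(-14) - 41913 = 196 - 41913 = -41717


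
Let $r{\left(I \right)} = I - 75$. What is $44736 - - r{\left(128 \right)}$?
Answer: $44789$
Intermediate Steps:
$r{\left(I \right)} = -75 + I$
$44736 - - r{\left(128 \right)} = 44736 - - (-75 + 128) = 44736 - \left(-1\right) 53 = 44736 - -53 = 44736 + 53 = 44789$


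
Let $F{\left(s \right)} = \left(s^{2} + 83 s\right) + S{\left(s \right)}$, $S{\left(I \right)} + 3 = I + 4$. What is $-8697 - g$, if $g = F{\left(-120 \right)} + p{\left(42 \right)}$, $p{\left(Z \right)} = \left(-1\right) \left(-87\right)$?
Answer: $-13105$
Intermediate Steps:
$S{\left(I \right)} = 1 + I$ ($S{\left(I \right)} = -3 + \left(I + 4\right) = -3 + \left(4 + I\right) = 1 + I$)
$F{\left(s \right)} = 1 + s^{2} + 84 s$ ($F{\left(s \right)} = \left(s^{2} + 83 s\right) + \left(1 + s\right) = 1 + s^{2} + 84 s$)
$p{\left(Z \right)} = 87$
$g = 4408$ ($g = \left(1 + \left(-120\right)^{2} + 84 \left(-120\right)\right) + 87 = \left(1 + 14400 - 10080\right) + 87 = 4321 + 87 = 4408$)
$-8697 - g = -8697 - 4408 = -13105$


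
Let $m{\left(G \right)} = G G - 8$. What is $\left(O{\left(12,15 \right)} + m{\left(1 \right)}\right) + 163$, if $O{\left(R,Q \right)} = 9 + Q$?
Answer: $180$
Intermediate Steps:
$m{\left(G \right)} = -8 + G^{2}$ ($m{\left(G \right)} = G^{2} - 8 = -8 + G^{2}$)
$\left(O{\left(12,15 \right)} + m{\left(1 \right)}\right) + 163 = \left(\left(9 + 15\right) - \left(8 - 1^{2}\right)\right) + 163 = \left(24 + \left(-8 + 1\right)\right) + 163 = \left(24 - 7\right) + 163 = 17 + 163 = 180$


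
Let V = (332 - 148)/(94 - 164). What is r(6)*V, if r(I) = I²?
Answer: -3312/35 ≈ -94.629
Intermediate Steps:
V = -92/35 (V = 184/(-70) = 184*(-1/70) = -92/35 ≈ -2.6286)
r(6)*V = 6²*(-92/35) = 36*(-92/35) = -3312/35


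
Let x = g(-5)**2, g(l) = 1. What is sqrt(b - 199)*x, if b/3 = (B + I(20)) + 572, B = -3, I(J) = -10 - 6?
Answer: 2*sqrt(365) ≈ 38.210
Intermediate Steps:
I(J) = -16
b = 1659 (b = 3*((-3 - 16) + 572) = 3*(-19 + 572) = 3*553 = 1659)
x = 1 (x = 1**2 = 1)
sqrt(b - 199)*x = sqrt(1659 - 199)*1 = sqrt(1460)*1 = (2*sqrt(365))*1 = 2*sqrt(365)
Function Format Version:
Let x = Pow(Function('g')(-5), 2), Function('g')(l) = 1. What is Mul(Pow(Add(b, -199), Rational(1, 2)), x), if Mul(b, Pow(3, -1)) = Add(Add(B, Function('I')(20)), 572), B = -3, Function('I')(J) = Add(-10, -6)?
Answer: Mul(2, Pow(365, Rational(1, 2))) ≈ 38.210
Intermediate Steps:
Function('I')(J) = -16
b = 1659 (b = Mul(3, Add(Add(-3, -16), 572)) = Mul(3, Add(-19, 572)) = Mul(3, 553) = 1659)
x = 1 (x = Pow(1, 2) = 1)
Mul(Pow(Add(b, -199), Rational(1, 2)), x) = Mul(Pow(Add(1659, -199), Rational(1, 2)), 1) = Mul(Pow(1460, Rational(1, 2)), 1) = Mul(Mul(2, Pow(365, Rational(1, 2))), 1) = Mul(2, Pow(365, Rational(1, 2)))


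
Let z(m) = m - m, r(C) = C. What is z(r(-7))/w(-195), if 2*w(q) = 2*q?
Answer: 0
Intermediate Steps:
w(q) = q (w(q) = (2*q)/2 = q)
z(m) = 0
z(r(-7))/w(-195) = 0/(-195) = 0*(-1/195) = 0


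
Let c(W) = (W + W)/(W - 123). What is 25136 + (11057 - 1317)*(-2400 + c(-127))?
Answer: -583524204/25 ≈ -2.3341e+7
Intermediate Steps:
c(W) = 2*W/(-123 + W) (c(W) = (2*W)/(-123 + W) = 2*W/(-123 + W))
25136 + (11057 - 1317)*(-2400 + c(-127)) = 25136 + (11057 - 1317)*(-2400 + 2*(-127)/(-123 - 127)) = 25136 + 9740*(-2400 + 2*(-127)/(-250)) = 25136 + 9740*(-2400 + 2*(-127)*(-1/250)) = 25136 + 9740*(-2400 + 127/125) = 25136 + 9740*(-299873/125) = 25136 - 584152604/25 = -583524204/25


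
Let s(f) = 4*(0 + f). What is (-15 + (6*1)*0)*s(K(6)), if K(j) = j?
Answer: -360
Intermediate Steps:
s(f) = 4*f
(-15 + (6*1)*0)*s(K(6)) = (-15 + (6*1)*0)*(4*6) = (-15 + 6*0)*24 = (-15 + 0)*24 = -15*24 = -360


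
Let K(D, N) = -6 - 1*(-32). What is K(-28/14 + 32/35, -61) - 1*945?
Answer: -919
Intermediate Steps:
K(D, N) = 26 (K(D, N) = -6 + 32 = 26)
K(-28/14 + 32/35, -61) - 1*945 = 26 - 1*945 = 26 - 945 = -919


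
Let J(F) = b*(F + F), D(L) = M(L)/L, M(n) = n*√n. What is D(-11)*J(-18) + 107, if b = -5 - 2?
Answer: 107 + 252*I*√11 ≈ 107.0 + 835.79*I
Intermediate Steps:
b = -7
M(n) = n^(3/2)
D(L) = √L (D(L) = L^(3/2)/L = √L)
J(F) = -14*F (J(F) = -7*(F + F) = -14*F)
D(-11)*J(-18) + 107 = √(-11)*(-14*(-18)) + 107 = (I*√11)*252 + 107 = 252*I*√11 + 107 = 107 + 252*I*√11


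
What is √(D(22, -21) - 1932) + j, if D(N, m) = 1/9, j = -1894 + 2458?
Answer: 564 + I*√17387/3 ≈ 564.0 + 43.953*I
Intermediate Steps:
j = 564
D(N, m) = ⅑
√(D(22, -21) - 1932) + j = √(⅑ - 1932) + 564 = √(-17387/9) + 564 = I*√17387/3 + 564 = 564 + I*√17387/3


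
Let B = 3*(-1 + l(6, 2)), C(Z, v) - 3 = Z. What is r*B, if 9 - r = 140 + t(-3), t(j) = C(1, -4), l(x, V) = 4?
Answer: -1215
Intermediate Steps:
C(Z, v) = 3 + Z
t(j) = 4 (t(j) = 3 + 1 = 4)
r = -135 (r = 9 - (140 + 4) = 9 - 1*144 = 9 - 144 = -135)
B = 9 (B = 3*(-1 + 4) = 3*3 = 9)
r*B = -135*9 = -1215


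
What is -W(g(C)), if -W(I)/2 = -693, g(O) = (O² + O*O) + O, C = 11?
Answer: -1386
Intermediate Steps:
g(O) = O + 2*O² (g(O) = (O² + O²) + O = 2*O² + O = O + 2*O²)
W(I) = 1386 (W(I) = -2*(-693) = 1386)
-W(g(C)) = -1*1386 = -1386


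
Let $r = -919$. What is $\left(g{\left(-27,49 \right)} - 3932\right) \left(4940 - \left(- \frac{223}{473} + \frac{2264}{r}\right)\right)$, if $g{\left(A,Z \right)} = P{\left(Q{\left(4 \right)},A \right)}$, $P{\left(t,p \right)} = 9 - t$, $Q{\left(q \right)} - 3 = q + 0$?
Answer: $- \frac{8444114284770}{434687} \approx -1.9426 \cdot 10^{7}$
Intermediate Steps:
$Q{\left(q \right)} = 3 + q$ ($Q{\left(q \right)} = 3 + \left(q + 0\right) = 3 + q$)
$g{\left(A,Z \right)} = 2$ ($g{\left(A,Z \right)} = 9 - \left(3 + 4\right) = 9 - 7 = 2$)
$\left(g{\left(-27,49 \right)} - 3932\right) \left(4940 - \left(- \frac{223}{473} + \frac{2264}{r}\right)\right) = \left(2 - 3932\right) \left(4940 - \left(- \frac{2264}{919} - \frac{223}{473}\right)\right) = - 3930 \left(4940 - - \frac{1275809}{434687}\right) = - 3930 \left(4940 + \left(\frac{2264}{919} + \frac{223}{473}\right)\right) = - 3930 \left(4940 + \frac{1275809}{434687}\right) = \left(-3930\right) \frac{2148629589}{434687} = - \frac{8444114284770}{434687}$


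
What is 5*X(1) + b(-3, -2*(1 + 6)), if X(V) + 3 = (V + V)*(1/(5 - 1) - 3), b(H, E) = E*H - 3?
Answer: -7/2 ≈ -3.5000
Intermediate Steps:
b(H, E) = -3 + E*H
X(V) = -3 - 11*V/2 (X(V) = -3 + (V + V)*(1/(5 - 1) - 3) = -3 + (2*V)*(1/4 - 3) = -3 + (2*V)*(¼ - 3) = -3 + (2*V)*(-11/4) = -3 - 11*V/2)
5*X(1) + b(-3, -2*(1 + 6)) = 5*(-3 - 11/2*1) + (-3 - 2*(1 + 6)*(-3)) = 5*(-3 - 11/2) + (-3 - 2*7*(-3)) = 5*(-17/2) + (-3 - 14*(-3)) = -85/2 + (-3 + 42) = -85/2 + 39 = -7/2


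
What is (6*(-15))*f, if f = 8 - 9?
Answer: 90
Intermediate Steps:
f = -1
(6*(-15))*f = (6*(-15))*(-1) = -90*(-1) = 90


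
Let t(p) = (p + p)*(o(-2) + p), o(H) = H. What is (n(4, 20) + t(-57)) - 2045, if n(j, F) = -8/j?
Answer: 4679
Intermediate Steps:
t(p) = 2*p*(-2 + p) (t(p) = (p + p)*(-2 + p) = (2*p)*(-2 + p) = 2*p*(-2 + p))
(n(4, 20) + t(-57)) - 2045 = (-8/4 + 2*(-57)*(-2 - 57)) - 2045 = (-8*1/4 + 2*(-57)*(-59)) - 2045 = (-2 + 6726) - 2045 = 6724 - 2045 = 4679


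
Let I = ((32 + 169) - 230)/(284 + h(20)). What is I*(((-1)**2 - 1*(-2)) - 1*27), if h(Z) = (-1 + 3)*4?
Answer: 174/73 ≈ 2.3836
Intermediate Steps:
h(Z) = 8 (h(Z) = 2*4 = 8)
I = -29/292 (I = ((32 + 169) - 230)/(284 + 8) = (201 - 230)/292 = -29*1/292 = -29/292 ≈ -0.099315)
I*(((-1)**2 - 1*(-2)) - 1*27) = -29*(((-1)**2 - 1*(-2)) - 1*27)/292 = -29*((1 + 2) - 27)/292 = -29*(3 - 27)/292 = -29/292*(-24) = 174/73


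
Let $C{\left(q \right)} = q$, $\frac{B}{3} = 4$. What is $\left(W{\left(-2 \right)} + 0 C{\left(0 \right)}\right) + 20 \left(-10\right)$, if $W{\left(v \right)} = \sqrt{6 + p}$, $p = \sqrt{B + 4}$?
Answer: $-200 + \sqrt{10} \approx -196.84$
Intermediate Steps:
$B = 12$ ($B = 3 \cdot 4 = 12$)
$p = 4$ ($p = \sqrt{12 + 4} = \sqrt{16} = 4$)
$W{\left(v \right)} = \sqrt{10}$ ($W{\left(v \right)} = \sqrt{6 + 4} = \sqrt{10}$)
$\left(W{\left(-2 \right)} + 0 C{\left(0 \right)}\right) + 20 \left(-10\right) = \left(\sqrt{10} + 0 \cdot 0\right) + 20 \left(-10\right) = \left(\sqrt{10} + 0\right) - 200 = \sqrt{10} - 200 = -200 + \sqrt{10}$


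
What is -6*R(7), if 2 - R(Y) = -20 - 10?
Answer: -192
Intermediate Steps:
R(Y) = 32 (R(Y) = 2 - (-20 - 10) = 2 - 1*(-30) = 2 + 30 = 32)
-6*R(7) = -6*32 = -192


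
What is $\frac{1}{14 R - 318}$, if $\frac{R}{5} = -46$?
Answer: $- \frac{1}{3538} \approx -0.00028265$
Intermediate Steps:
$R = -230$ ($R = 5 \left(-46\right) = -230$)
$\frac{1}{14 R - 318} = \frac{1}{14 \left(-230\right) - 318} = \frac{1}{-3220 - 318} = \frac{1}{-3538} = - \frac{1}{3538}$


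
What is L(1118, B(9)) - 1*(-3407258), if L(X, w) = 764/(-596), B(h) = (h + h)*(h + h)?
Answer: 507681251/149 ≈ 3.4073e+6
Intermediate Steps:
B(h) = 4*h² (B(h) = (2*h)*(2*h) = 4*h²)
L(X, w) = -191/149 (L(X, w) = 764*(-1/596) = -191/149)
L(1118, B(9)) - 1*(-3407258) = -191/149 - 1*(-3407258) = -191/149 + 3407258 = 507681251/149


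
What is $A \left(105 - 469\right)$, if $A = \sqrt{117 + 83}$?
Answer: $- 3640 \sqrt{2} \approx -5147.7$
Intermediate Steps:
$A = 10 \sqrt{2}$ ($A = \sqrt{200} = 10 \sqrt{2} \approx 14.142$)
$A \left(105 - 469\right) = 10 \sqrt{2} \left(105 - 469\right) = 10 \sqrt{2} \left(-364\right) = - 3640 \sqrt{2}$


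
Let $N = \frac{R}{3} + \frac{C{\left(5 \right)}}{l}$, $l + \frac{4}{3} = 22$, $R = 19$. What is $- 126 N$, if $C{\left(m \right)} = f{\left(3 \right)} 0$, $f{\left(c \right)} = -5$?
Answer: $-798$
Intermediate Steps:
$C{\left(m \right)} = 0$ ($C{\left(m \right)} = \left(-5\right) 0 = 0$)
$l = \frac{62}{3}$ ($l = - \frac{4}{3} + 22 = \frac{62}{3} \approx 20.667$)
$N = \frac{19}{3}$ ($N = \frac{19}{3} + \frac{0}{\frac{62}{3}} = 19 \cdot \frac{1}{3} + 0 \cdot \frac{3}{62} = \frac{19}{3} + 0 = \frac{19}{3} \approx 6.3333$)
$- 126 N = \left(-126\right) \frac{19}{3} = -798$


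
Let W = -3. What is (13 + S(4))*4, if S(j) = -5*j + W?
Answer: -40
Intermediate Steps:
S(j) = -3 - 5*j (S(j) = -5*j - 3 = -3 - 5*j)
(13 + S(4))*4 = (13 + (-3 - 5*4))*4 = (13 + (-3 - 20))*4 = (13 - 23)*4 = -10*4 = -40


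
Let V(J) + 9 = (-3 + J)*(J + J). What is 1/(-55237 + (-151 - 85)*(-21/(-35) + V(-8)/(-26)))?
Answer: -65/3501079 ≈ -1.8566e-5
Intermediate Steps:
V(J) = -9 + 2*J*(-3 + J) (V(J) = -9 + (-3 + J)*(J + J) = -9 + (-3 + J)*(2*J) = -9 + 2*J*(-3 + J))
1/(-55237 + (-151 - 85)*(-21/(-35) + V(-8)/(-26))) = 1/(-55237 + (-151 - 85)*(-21/(-35) + (-9 - 6*(-8) + 2*(-8)**2)/(-26))) = 1/(-55237 - 236*(-21*(-1/35) + (-9 + 48 + 2*64)*(-1/26))) = 1/(-55237 - 236*(3/5 + (-9 + 48 + 128)*(-1/26))) = 1/(-55237 - 236*(3/5 + 167*(-1/26))) = 1/(-55237 - 236*(3/5 - 167/26)) = 1/(-55237 - 236*(-757/130)) = 1/(-55237 + 89326/65) = 1/(-3501079/65) = -65/3501079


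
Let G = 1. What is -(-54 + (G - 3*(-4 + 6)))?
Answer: 59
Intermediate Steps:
-(-54 + (G - 3*(-4 + 6))) = -(-54 + (1 - 3*(-4 + 6))) = -(-54 + (1 - 3*2)) = -(-54 + (1 - 6)) = -(-54 - 5) = -1*(-59) = 59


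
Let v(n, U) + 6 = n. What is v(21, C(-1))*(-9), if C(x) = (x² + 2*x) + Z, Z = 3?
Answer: -135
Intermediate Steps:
C(x) = 3 + x² + 2*x (C(x) = (x² + 2*x) + 3 = 3 + x² + 2*x)
v(n, U) = -6 + n
v(21, C(-1))*(-9) = (-6 + 21)*(-9) = 15*(-9) = -135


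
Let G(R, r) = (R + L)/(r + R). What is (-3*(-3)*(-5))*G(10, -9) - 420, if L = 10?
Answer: -1320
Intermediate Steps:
G(R, r) = (10 + R)/(R + r) (G(R, r) = (R + 10)/(r + R) = (10 + R)/(R + r))
(-3*(-3)*(-5))*G(10, -9) - 420 = (-3*(-3)*(-5))*((10 + 10)/(10 - 9)) - 420 = (9*(-5))*(20/1) - 420 = -45*20 - 420 = -900 - 420 = -1320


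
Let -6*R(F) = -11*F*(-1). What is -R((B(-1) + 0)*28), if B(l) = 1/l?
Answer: -154/3 ≈ -51.333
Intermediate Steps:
B(l) = 1/l
R(F) = -11*F/6 (R(F) = -(-11*F)*(-1)/6 = -11*F/6)
-R((B(-1) + 0)*28) = -(-11)*(1/(-1) + 0)*28/6 = -(-11)*(-1 + 0)*28/6 = -(-11)*(-1*28)/6 = -(-11)*(-28)/6 = -1*154/3 = -154/3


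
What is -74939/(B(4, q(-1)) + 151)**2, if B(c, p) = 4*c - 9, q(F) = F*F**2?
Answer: -74939/24964 ≈ -3.0019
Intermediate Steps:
q(F) = F**3
B(c, p) = -9 + 4*c
-74939/(B(4, q(-1)) + 151)**2 = -74939/((-9 + 4*4) + 151)**2 = -74939/((-9 + 16) + 151)**2 = -74939/(7 + 151)**2 = -74939/(158**2) = -74939/24964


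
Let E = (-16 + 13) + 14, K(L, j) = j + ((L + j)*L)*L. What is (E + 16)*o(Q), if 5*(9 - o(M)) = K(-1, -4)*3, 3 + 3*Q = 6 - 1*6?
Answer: 1944/5 ≈ 388.80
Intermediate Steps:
Q = -1 (Q = -1 + (6 - 1*6)/3 = -1 + (6 - 6)/3 = -1 + (⅓)*0 = -1 + 0 = -1)
K(L, j) = j + L²*(L + j) (K(L, j) = j + (L*(L + j))*L = j + L²*(L + j))
E = 11 (E = -3 + 14 = 11)
o(M) = 72/5 (o(M) = 9 - (-4 + (-1)³ - 4*(-1)²)*3/5 = 9 - (-4 - 1 - 4*1)*3/5 = 9 - (-4 - 1 - 4)*3/5 = 9 - (-9)*3/5 = 9 - ⅕*(-27) = 9 + 27/5 = 72/5)
(E + 16)*o(Q) = (11 + 16)*(72/5) = 27*(72/5) = 1944/5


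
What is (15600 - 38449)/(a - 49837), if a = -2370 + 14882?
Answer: 22849/37325 ≈ 0.61216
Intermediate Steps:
a = 12512
(15600 - 38449)/(a - 49837) = (15600 - 38449)/(12512 - 49837) = -22849/(-37325) = -22849*(-1/37325) = 22849/37325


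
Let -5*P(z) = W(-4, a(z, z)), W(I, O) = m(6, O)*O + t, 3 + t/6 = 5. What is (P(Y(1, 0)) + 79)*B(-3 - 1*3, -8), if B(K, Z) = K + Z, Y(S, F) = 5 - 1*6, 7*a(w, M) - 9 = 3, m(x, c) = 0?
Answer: -5362/5 ≈ -1072.4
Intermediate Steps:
t = 12 (t = -18 + 6*5 = -18 + 30 = 12)
a(w, M) = 12/7 (a(w, M) = 9/7 + (⅐)*3 = 9/7 + 3/7 = 12/7)
W(I, O) = 12 (W(I, O) = 0*O + 12 = 0 + 12 = 12)
Y(S, F) = -1 (Y(S, F) = 5 - 6 = -1)
P(z) = -12/5 (P(z) = -⅕*12 = -12/5)
(P(Y(1, 0)) + 79)*B(-3 - 1*3, -8) = (-12/5 + 79)*((-3 - 1*3) - 8) = 383*((-3 - 3) - 8)/5 = 383*(-6 - 8)/5 = (383/5)*(-14) = -5362/5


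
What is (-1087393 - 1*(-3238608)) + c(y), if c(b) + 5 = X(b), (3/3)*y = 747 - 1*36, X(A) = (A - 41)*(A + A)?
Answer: 3103950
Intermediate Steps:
X(A) = 2*A*(-41 + A) (X(A) = (-41 + A)*(2*A) = 2*A*(-41 + A))
y = 711 (y = 747 - 1*36 = 747 - 36 = 711)
c(b) = -5 + 2*b*(-41 + b)
(-1087393 - 1*(-3238608)) + c(y) = (-1087393 - 1*(-3238608)) + (-5 + 2*711*(-41 + 711)) = (-1087393 + 3238608) + (-5 + 2*711*670) = 2151215 + (-5 + 952740) = 2151215 + 952735 = 3103950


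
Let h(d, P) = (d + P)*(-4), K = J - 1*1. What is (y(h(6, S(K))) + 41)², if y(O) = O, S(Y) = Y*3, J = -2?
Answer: 2809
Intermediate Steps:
K = -3 (K = -2 - 1*1 = -2 - 1 = -3)
S(Y) = 3*Y
h(d, P) = -4*P - 4*d (h(d, P) = (P + d)*(-4) = -4*P - 4*d)
(y(h(6, S(K))) + 41)² = ((-12*(-3) - 4*6) + 41)² = ((-4*(-9) - 24) + 41)² = ((36 - 24) + 41)² = (12 + 41)² = 53² = 2809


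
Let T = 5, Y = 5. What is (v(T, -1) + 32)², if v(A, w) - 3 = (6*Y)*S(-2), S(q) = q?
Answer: 625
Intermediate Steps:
v(A, w) = -57 (v(A, w) = 3 + (6*5)*(-2) = 3 + 30*(-2) = 3 - 60 = -57)
(v(T, -1) + 32)² = (-57 + 32)² = (-25)² = 625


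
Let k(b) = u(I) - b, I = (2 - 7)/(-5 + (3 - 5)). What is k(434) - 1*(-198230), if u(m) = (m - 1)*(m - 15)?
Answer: 9692204/49 ≈ 1.9780e+5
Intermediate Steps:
I = 5/7 (I = -5/(-5 - 2) = -5/(-7) = -5*(-⅐) = 5/7 ≈ 0.71429)
u(m) = (-1 + m)*(-15 + m)
k(b) = 200/49 - b (k(b) = (15 + (5/7)² - 16*5/7) - b = (15 + 25/49 - 80/7) - b = 200/49 - b)
k(434) - 1*(-198230) = (200/49 - 1*434) - 1*(-198230) = (200/49 - 434) + 198230 = -21066/49 + 198230 = 9692204/49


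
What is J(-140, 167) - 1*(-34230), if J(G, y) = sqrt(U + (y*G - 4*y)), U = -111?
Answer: 34230 + I*sqrt(24159) ≈ 34230.0 + 155.43*I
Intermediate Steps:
J(G, y) = sqrt(-111 - 4*y + G*y) (J(G, y) = sqrt(-111 + (y*G - 4*y)) = sqrt(-111 + (G*y - 4*y)) = sqrt(-111 + (-4*y + G*y)) = sqrt(-111 - 4*y + G*y))
J(-140, 167) - 1*(-34230) = sqrt(-111 - 4*167 - 140*167) - 1*(-34230) = sqrt(-111 - 668 - 23380) + 34230 = sqrt(-24159) + 34230 = I*sqrt(24159) + 34230 = 34230 + I*sqrt(24159)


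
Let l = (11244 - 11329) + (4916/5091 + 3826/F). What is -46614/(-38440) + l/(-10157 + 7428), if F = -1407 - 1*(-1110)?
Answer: 32996228708887/26435967582420 ≈ 1.2482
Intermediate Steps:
F = -297 (F = -1407 + 1110 = -297)
l = -48846803/504009 (l = (11244 - 11329) + (4916/5091 + 3826/(-297)) = -85 + (4916*(1/5091) + 3826*(-1/297)) = -85 + (4916/5091 - 3826/297) = -85 - 6006038/504009 = -48846803/504009 ≈ -96.917)
-46614/(-38440) + l/(-10157 + 7428) = -46614/(-38440) - 48846803/(504009*(-10157 + 7428)) = -46614*(-1/38440) - 48846803/504009/(-2729) = 23307/19220 - 48846803/504009*(-1/2729) = 23307/19220 + 48846803/1375440561 = 32996228708887/26435967582420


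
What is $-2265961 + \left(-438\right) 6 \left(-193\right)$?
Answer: $-1758757$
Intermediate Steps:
$-2265961 + \left(-438\right) 6 \left(-193\right) = -2265961 - -507204 = -2265961 + 507204 = -1758757$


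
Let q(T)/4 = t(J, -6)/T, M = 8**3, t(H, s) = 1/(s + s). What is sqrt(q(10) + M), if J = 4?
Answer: sqrt(460770)/30 ≈ 22.627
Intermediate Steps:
t(H, s) = 1/(2*s)
M = 512
q(T) = -1/(3*T) (q(T) = 4*(((1/2)/(-6))/T) = 4*(((1/2)*(-1/6))/T) = 4*(-1/(12*T)) = -1/(3*T))
sqrt(q(10) + M) = sqrt(-1/3/10 + 512) = sqrt(-1/3*1/10 + 512) = sqrt(-1/30 + 512) = sqrt(15359/30) = sqrt(460770)/30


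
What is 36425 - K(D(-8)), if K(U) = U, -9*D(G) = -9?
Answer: 36424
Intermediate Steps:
D(G) = 1 (D(G) = -⅑*(-9) = 1)
36425 - K(D(-8)) = 36425 - 1*1 = 36425 - 1 = 36424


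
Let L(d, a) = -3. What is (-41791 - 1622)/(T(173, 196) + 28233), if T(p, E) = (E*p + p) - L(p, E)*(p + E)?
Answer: -43413/63421 ≈ -0.68452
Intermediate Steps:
T(p, E) = 3*E + 4*p + E*p (T(p, E) = (E*p + p) - (-3)*(p + E) = (p + E*p) - (-3)*(E + p) = (p + E*p) - (-3*E - 3*p) = (p + E*p) + (3*E + 3*p) = 3*E + 4*p + E*p)
(-41791 - 1622)/(T(173, 196) + 28233) = (-41791 - 1622)/((3*196 + 4*173 + 196*173) + 28233) = -43413/((588 + 692 + 33908) + 28233) = -43413/(35188 + 28233) = -43413/63421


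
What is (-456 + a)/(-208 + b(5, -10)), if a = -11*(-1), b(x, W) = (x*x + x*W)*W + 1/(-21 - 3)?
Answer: -10680/1007 ≈ -10.606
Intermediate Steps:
b(x, W) = -1/24 + W*(x**2 + W*x) (b(x, W) = (x**2 + W*x)*W + 1/(-24) = W*(x**2 + W*x) - 1/24 = -1/24 + W*(x**2 + W*x))
a = 11 (a = -1*(-11) = 11)
(-456 + a)/(-208 + b(5, -10)) = (-456 + 11)/(-208 + (-1/24 - 10*5**2 + 5*(-10)**2)) = -445/(-208 + (-1/24 - 10*25 + 5*100)) = -445/(-208 + (-1/24 - 250 + 500)) = -445/(-208 + 5999/24) = -445/1007/24 = -445*24/1007 = -10680/1007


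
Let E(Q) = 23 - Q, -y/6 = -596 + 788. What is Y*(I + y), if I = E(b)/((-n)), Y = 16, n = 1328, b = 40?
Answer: -1529839/83 ≈ -18432.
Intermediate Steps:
y = -1152 (y = -6*(-596 + 788) = -6*192 = -1152)
I = 17/1328 (I = (23 - 1*40)/((-1*1328)) = (23 - 40)/(-1328) = -17*(-1/1328) = 17/1328 ≈ 0.012801)
Y*(I + y) = 16*(17/1328 - 1152) = 16*(-1529839/1328) = -1529839/83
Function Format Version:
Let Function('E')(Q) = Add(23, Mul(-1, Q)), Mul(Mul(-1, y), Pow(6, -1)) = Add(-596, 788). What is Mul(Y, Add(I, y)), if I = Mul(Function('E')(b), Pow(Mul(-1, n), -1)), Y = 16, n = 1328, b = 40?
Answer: Rational(-1529839, 83) ≈ -18432.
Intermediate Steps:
y = -1152 (y = Mul(-6, Add(-596, 788)) = Mul(-6, 192) = -1152)
I = Rational(17, 1328) (I = Mul(Add(23, Mul(-1, 40)), Pow(Mul(-1, 1328), -1)) = Mul(Add(23, -40), Pow(-1328, -1)) = Mul(-17, Rational(-1, 1328)) = Rational(17, 1328) ≈ 0.012801)
Mul(Y, Add(I, y)) = Mul(16, Add(Rational(17, 1328), -1152)) = Mul(16, Rational(-1529839, 1328)) = Rational(-1529839, 83)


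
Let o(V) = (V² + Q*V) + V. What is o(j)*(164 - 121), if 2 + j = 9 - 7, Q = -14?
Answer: 0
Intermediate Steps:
j = 0 (j = -2 + (9 - 7) = -2 + 2 = 0)
o(V) = V² - 13*V (o(V) = (V² - 14*V) + V = V² - 13*V)
o(j)*(164 - 121) = (0*(-13 + 0))*(164 - 121) = (0*(-13))*43 = 0*43 = 0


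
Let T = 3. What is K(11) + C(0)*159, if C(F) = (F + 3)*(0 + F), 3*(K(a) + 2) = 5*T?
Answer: 3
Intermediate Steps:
K(a) = 3 (K(a) = -2 + (5*3)/3 = -2 + (⅓)*15 = -2 + 5 = 3)
C(F) = F*(3 + F) (C(F) = (3 + F)*F = F*(3 + F))
K(11) + C(0)*159 = 3 + (0*(3 + 0))*159 = 3 + (0*3)*159 = 3 + 0*159 = 3 + 0 = 3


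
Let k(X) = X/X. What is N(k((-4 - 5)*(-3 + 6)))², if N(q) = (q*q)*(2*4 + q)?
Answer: 81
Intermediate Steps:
k(X) = 1
N(q) = q²*(8 + q)
N(k((-4 - 5)*(-3 + 6)))² = (1²*(8 + 1))² = (1*9)² = 9² = 81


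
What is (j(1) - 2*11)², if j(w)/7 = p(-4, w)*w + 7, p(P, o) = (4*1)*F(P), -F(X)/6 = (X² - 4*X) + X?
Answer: 21874329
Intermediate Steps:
F(X) = -6*X² + 18*X (F(X) = -6*((X² - 4*X) + X) = -6*(X² - 3*X) = -6*X² + 18*X)
p(P, o) = 24*P*(3 - P) (p(P, o) = (4*1)*(6*P*(3 - P)) = 4*(6*P*(3 - P)) = 24*P*(3 - P))
j(w) = 49 - 4704*w (j(w) = 7*((24*(-4)*(3 - 1*(-4)))*w + 7) = 7*((24*(-4)*(3 + 4))*w + 7) = 7*((24*(-4)*7)*w + 7) = 7*(-672*w + 7) = 7*(7 - 672*w) = 49 - 4704*w)
(j(1) - 2*11)² = ((49 - 4704*1) - 2*11)² = ((49 - 4704) - 22)² = (-4655 - 22)² = (-4677)² = 21874329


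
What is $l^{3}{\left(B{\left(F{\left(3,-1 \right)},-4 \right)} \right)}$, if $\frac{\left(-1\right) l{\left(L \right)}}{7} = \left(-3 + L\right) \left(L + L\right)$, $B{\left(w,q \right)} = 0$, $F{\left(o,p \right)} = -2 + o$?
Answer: $0$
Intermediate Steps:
$l{\left(L \right)} = - 14 L \left(-3 + L\right)$ ($l{\left(L \right)} = - 7 \left(-3 + L\right) \left(L + L\right) = - 7 \left(-3 + L\right) 2 L = - 7 \cdot 2 L \left(-3 + L\right) = - 14 L \left(-3 + L\right)$)
$l^{3}{\left(B{\left(F{\left(3,-1 \right)},-4 \right)} \right)} = \left(14 \cdot 0 \left(3 - 0\right)\right)^{3} = \left(14 \cdot 0 \left(3 + 0\right)\right)^{3} = \left(14 \cdot 0 \cdot 3\right)^{3} = 0^{3} = 0$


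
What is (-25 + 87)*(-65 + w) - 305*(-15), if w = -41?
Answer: -1997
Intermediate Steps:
(-25 + 87)*(-65 + w) - 305*(-15) = (-25 + 87)*(-65 - 41) - 305*(-15) = 62*(-106) + 4575 = -6572 + 4575 = -1997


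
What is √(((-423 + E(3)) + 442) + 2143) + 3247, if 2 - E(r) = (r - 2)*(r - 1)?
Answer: 3247 + √2162 ≈ 3293.5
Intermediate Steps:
E(r) = 2 - (-1 + r)*(-2 + r) (E(r) = 2 - (r - 2)*(r - 1) = 2 - (-2 + r)*(-1 + r) = 2 - (-1 + r)*(-2 + r))
√(((-423 + E(3)) + 442) + 2143) + 3247 = √(((-423 + 3*(3 - 1*3)) + 442) + 2143) + 3247 = √(((-423 + 3*(3 - 3)) + 442) + 2143) + 3247 = √(((-423 + 3*0) + 442) + 2143) + 3247 = √(((-423 + 0) + 442) + 2143) + 3247 = √((-423 + 442) + 2143) + 3247 = √(19 + 2143) + 3247 = √2162 + 3247 = 3247 + √2162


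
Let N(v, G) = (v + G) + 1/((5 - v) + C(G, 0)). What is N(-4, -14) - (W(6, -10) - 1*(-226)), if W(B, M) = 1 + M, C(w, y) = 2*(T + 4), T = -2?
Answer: -3054/13 ≈ -234.92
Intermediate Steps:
C(w, y) = 4 (C(w, y) = 2*(-2 + 4) = 2*2 = 4)
N(v, G) = G + v + 1/(9 - v) (N(v, G) = (v + G) + 1/((5 - v) + 4) = (G + v) + 1/(9 - v) = G + v + 1/(9 - v))
N(-4, -14) - (W(6, -10) - 1*(-226)) = (-1 + (-4)**2 - 9*(-14) - 9*(-4) - 14*(-4))/(-9 - 4) - ((1 - 10) - 1*(-226)) = (-1 + 16 + 126 + 36 + 56)/(-13) - (-9 + 226) = -1/13*233 - 1*217 = -233/13 - 217 = -3054/13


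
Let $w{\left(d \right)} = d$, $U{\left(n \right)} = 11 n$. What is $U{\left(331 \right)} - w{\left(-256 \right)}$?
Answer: $3897$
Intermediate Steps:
$U{\left(331 \right)} - w{\left(-256 \right)} = 11 \cdot 331 - -256 = 3641 + 256 = 3897$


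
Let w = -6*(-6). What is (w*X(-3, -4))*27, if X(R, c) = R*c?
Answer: 11664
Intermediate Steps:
w = 36
(w*X(-3, -4))*27 = (36*(-3*(-4)))*27 = (36*12)*27 = 432*27 = 11664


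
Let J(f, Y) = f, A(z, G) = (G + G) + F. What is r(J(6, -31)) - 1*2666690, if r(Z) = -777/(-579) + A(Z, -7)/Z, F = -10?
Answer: -514671683/193 ≈ -2.6667e+6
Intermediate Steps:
A(z, G) = -10 + 2*G (A(z, G) = (G + G) - 10 = 2*G - 10 = -10 + 2*G)
r(Z) = 259/193 - 24/Z (r(Z) = -777/(-579) + (-10 + 2*(-7))/Z = -777*(-1/579) + (-10 - 14)/Z = 259/193 - 24/Z)
r(J(6, -31)) - 1*2666690 = (259/193 - 24/6) - 1*2666690 = (259/193 - 24*⅙) - 2666690 = (259/193 - 4) - 2666690 = -513/193 - 2666690 = -514671683/193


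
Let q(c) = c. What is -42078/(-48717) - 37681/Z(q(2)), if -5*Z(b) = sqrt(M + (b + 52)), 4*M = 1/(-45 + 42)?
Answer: 14026/16239 + 376810*sqrt(1941)/647 ≈ 25659.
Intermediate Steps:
M = -1/12 (M = 1/(4*(-45 + 42)) = (1/4)/(-3) = (1/4)*(-1/3) = -1/12 ≈ -0.083333)
Z(b) = -sqrt(623/12 + b)/5 (Z(b) = -sqrt(-1/12 + (b + 52))/5 = -sqrt(-1/12 + (52 + b))/5 = -sqrt(623/12 + b)/5)
-42078/(-48717) - 37681/Z(q(2)) = -42078/(-48717) - 37681*(-30/sqrt(1869 + 36*2)) = -42078*(-1/48717) - 37681*(-30/sqrt(1869 + 72)) = 14026/16239 - 37681*(-10*sqrt(1941)/647) = 14026/16239 - (-376810)*sqrt(1941)/647 = 14026/16239 + 376810*sqrt(1941)/647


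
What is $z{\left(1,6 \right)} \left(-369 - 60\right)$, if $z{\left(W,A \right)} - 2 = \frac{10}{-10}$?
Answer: $-429$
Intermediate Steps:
$z{\left(W,A \right)} = 1$ ($z{\left(W,A \right)} = 2 + \frac{10}{-10} = 2 + 10 \left(- \frac{1}{10}\right) = 2 - 1 = 1$)
$z{\left(1,6 \right)} \left(-369 - 60\right) = 1 \left(-369 - 60\right) = 1 \left(-429\right) = -429$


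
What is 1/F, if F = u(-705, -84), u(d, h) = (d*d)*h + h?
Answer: -1/41750184 ≈ -2.3952e-8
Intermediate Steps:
u(d, h) = h + h*d² (u(d, h) = d²*h + h = h*d² + h = h + h*d²)
F = -41750184 (F = -84*(1 + (-705)²) = -84*(1 + 497025) = -84*497026 = -41750184)
1/F = 1/(-41750184) = -1/41750184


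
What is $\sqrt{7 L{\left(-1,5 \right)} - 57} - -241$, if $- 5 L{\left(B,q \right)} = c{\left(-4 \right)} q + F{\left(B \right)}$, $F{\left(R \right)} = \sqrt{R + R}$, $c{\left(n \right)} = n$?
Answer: $241 + \frac{\sqrt{-725 - 35 i \sqrt{2}}}{5} \approx 241.18 - 5.3883 i$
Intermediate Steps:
$F{\left(R \right)} = \sqrt{2} \sqrt{R}$ ($F{\left(R \right)} = \sqrt{2 R} = \sqrt{2} \sqrt{R}$)
$L{\left(B,q \right)} = \frac{4 q}{5} - \frac{\sqrt{2} \sqrt{B}}{5}$ ($L{\left(B,q \right)} = - \frac{- 4 q + \sqrt{2} \sqrt{B}}{5} = \frac{4 q}{5} - \frac{\sqrt{2} \sqrt{B}}{5}$)
$\sqrt{7 L{\left(-1,5 \right)} - 57} - -241 = \sqrt{7 \left(\frac{4}{5} \cdot 5 - \frac{\sqrt{2} \sqrt{-1}}{5}\right) - 57} - -241 = \sqrt{7 \left(4 - \frac{\sqrt{2} i}{5}\right) - 57} + 241 = \sqrt{7 \left(4 - \frac{i \sqrt{2}}{5}\right) - 57} + 241 = \sqrt{\left(28 - \frac{7 i \sqrt{2}}{5}\right) - 57} + 241 = \sqrt{-29 - \frac{7 i \sqrt{2}}{5}} + 241 = 241 + \sqrt{-29 - \frac{7 i \sqrt{2}}{5}}$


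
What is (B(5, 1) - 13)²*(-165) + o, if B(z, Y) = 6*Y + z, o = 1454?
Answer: 794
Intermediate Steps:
B(z, Y) = z + 6*Y
(B(5, 1) - 13)²*(-165) + o = ((5 + 6*1) - 13)²*(-165) + 1454 = ((5 + 6) - 13)²*(-165) + 1454 = (11 - 13)²*(-165) + 1454 = (-2)²*(-165) + 1454 = 4*(-165) + 1454 = -660 + 1454 = 794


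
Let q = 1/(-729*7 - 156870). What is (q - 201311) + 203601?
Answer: 370918169/161973 ≈ 2290.0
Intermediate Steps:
q = -1/161973 (q = 1/(-5103 - 156870) = 1/(-161973) = -1/161973 ≈ -6.1739e-6)
(q - 201311) + 203601 = (-1/161973 - 201311) + 203601 = -32606946604/161973 + 203601 = 370918169/161973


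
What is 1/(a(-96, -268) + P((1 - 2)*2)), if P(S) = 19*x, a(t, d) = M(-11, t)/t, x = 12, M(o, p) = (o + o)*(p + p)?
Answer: 1/184 ≈ 0.0054348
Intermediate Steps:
M(o, p) = 4*o*p (M(o, p) = (2*o)*(2*p) = 4*o*p)
a(t, d) = -44 (a(t, d) = (4*(-11)*t)/t = (-44*t)/t = -44)
P(S) = 228 (P(S) = 19*12 = 228)
1/(a(-96, -268) + P((1 - 2)*2)) = 1/(-44 + 228) = 1/184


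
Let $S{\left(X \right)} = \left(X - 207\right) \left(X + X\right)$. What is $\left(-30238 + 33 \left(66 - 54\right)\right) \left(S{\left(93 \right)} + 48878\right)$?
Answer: $-825847508$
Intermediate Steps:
$S{\left(X \right)} = 2 X \left(-207 + X\right)$ ($S{\left(X \right)} = \left(-207 + X\right) 2 X = 2 X \left(-207 + X\right)$)
$\left(-30238 + 33 \left(66 - 54\right)\right) \left(S{\left(93 \right)} + 48878\right) = \left(-30238 + 33 \left(66 - 54\right)\right) \left(2 \cdot 93 \left(-207 + 93\right) + 48878\right) = \left(-30238 + 33 \cdot 12\right) \left(2 \cdot 93 \left(-114\right) + 48878\right) = \left(-30238 + 396\right) \left(-21204 + 48878\right) = \left(-29842\right) 27674 = -825847508$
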